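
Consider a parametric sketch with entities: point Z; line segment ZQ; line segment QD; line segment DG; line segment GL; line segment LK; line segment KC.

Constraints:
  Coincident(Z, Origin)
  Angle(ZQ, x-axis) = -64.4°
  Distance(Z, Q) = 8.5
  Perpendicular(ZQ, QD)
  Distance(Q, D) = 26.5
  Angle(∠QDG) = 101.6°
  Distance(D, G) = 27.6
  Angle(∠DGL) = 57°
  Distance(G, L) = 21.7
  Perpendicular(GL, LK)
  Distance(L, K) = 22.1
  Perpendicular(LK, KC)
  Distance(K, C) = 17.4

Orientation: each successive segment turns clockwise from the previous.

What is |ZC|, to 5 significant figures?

36.290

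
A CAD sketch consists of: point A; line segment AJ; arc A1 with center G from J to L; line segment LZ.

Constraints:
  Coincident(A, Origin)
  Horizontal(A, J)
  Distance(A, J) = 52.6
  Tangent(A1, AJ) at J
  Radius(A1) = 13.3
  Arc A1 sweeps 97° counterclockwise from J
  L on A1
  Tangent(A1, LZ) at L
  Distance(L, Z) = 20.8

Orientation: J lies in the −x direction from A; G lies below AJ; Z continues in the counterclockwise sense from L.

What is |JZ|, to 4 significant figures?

37.13

On A1, J sits at bearing 90° from G; a 97° counterclockwise sweep puts L at bearing 187°, so L = G + 13.3·(cos 187°, sin 187°) = (-65.80, -14.92). The tangent condition forces GL to be normal to LZ, so LZ runs along (−sin 187°, cos 187°); with |LZ| = 20.8, Z = (-63.27, -35.57). Then |JZ| = |Z − J| = 37.13.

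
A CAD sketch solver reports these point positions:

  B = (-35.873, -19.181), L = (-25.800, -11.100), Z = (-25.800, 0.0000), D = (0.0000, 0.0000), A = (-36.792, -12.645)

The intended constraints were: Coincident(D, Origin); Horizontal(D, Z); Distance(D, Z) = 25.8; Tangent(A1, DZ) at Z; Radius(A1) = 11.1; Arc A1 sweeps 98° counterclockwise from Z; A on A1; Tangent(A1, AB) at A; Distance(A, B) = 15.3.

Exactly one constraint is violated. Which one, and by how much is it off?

Distance(A, B) = 15.3 — off by 8.70.

D = (0.00, 0.00) ✓; D.y = 0.00, Z.y = 0.00 ✓; |DZ| = 25.80 ✓; ∠(LZ, ZD) = 90.00° ✓; |LZ| = 11.10 ✓; bearing(L→A) − bearing(L→Z) = 98.00° ✓; |LA| = 11.10 ✓; ∠(LA, AB) = 90.00° ✓; |AB| = 6.600 ✗.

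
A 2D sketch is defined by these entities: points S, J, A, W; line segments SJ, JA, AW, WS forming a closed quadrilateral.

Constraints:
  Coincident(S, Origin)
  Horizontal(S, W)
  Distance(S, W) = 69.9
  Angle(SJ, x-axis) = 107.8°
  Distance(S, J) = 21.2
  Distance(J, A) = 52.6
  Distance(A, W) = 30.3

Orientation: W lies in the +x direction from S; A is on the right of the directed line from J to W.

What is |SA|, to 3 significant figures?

40.2

S is at the origin; S and W share the same y with |SW| = 69.9 and W in +x, so W = (69.9, 0). SJ runs at 107.8° with |SJ| = 21.2, so J = (-6.48, 20.2). A is determined by |JA| = 52.6 and |AW| = 30.3 together: it lies at the intersection of circle(J, 52.6) and circle(W, 30.3). With |JW| = 79.0, the foot of the radical line on JW is 51.2 from J and the perpendicular offset is √(52.6² − 51.2²) = 12.0. Taking the right-of-JW solution: A = (39.9, -4.55).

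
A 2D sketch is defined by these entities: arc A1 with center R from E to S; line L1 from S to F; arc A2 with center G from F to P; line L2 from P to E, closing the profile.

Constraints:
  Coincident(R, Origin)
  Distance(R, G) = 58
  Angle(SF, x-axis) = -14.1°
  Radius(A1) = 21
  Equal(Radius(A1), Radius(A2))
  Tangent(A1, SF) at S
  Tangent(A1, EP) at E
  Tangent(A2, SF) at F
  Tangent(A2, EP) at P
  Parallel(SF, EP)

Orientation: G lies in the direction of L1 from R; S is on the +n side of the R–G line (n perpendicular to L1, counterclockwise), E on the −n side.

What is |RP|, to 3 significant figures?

61.7

The slot axis is L1's direction at -14.1°, so u = (cos -14.1°, sin -14.1°) = (0.970, -0.244) and n = (−sin -14.1°, cos -14.1°) = (0.244, 0.970). R is at the origin and G lies 58.0 along u from R, so G = 58.0·u = (56.3, -14.1). Tangency of A1 to both parallel lines with radius 21.0 puts S and E at R ± 21.0·n: S = (5.12, 20.4), E = (-5.12, -20.4). Equal radii place F and P the same way about G: F = G + 21.0·n = (61.4, 6.24), P = G − 21.0·n = (51.1, -34.5). Then |RP| = |P − R| = 61.7.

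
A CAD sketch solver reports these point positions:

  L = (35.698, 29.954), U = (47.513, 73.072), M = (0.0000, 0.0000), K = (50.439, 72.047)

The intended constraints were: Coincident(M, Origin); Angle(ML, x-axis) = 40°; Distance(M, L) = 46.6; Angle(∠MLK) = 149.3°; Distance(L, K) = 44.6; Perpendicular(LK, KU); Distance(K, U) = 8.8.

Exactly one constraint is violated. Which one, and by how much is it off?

Distance(K, U) = 8.8 — off by 5.70.

M = (0.00, 0.00) ✓; ML at 40.00° ✓; |ML| = 46.60 ✓; ∠MLK = 149.3° ✓; |LK| = 44.60 ✓; ∠(LK, KU) = 89.99° ✓; |KU| = 3.100 ✗.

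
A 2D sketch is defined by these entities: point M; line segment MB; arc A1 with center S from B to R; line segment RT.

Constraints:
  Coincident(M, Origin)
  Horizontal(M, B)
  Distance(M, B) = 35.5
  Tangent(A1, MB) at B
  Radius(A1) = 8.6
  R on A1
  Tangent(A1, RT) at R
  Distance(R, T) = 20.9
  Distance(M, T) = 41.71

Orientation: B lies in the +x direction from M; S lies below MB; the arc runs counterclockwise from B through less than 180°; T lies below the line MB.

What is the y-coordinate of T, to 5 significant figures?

-30.181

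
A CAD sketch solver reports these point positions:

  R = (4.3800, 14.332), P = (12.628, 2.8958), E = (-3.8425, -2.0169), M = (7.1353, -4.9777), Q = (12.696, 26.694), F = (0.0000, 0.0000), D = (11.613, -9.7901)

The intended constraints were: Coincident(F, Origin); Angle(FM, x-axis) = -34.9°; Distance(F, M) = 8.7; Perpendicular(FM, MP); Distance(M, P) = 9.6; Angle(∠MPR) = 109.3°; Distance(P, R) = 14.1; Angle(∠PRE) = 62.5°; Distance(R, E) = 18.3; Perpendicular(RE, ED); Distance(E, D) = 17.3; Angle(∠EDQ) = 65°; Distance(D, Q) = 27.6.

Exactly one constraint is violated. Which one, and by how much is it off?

Distance(D, Q) = 27.6 — off by 8.90.

F = (0.00, 0.00) ✓; FM at -34.90° ✓; |FM| = 8.700 ✓; ∠(FM, MP) = 90.00° ✓; |MP| = 9.600 ✓; ∠MPR = 109.3° ✓; |PR| = 14.10 ✓; ∠PRE = 62.50° ✓; |RE| = 18.30 ✓; ∠(RE, ED) = 90.00° ✓; |ED| = 17.30 ✓; ∠EDQ = 65.00° ✓; |DQ| = 36.50 ✗.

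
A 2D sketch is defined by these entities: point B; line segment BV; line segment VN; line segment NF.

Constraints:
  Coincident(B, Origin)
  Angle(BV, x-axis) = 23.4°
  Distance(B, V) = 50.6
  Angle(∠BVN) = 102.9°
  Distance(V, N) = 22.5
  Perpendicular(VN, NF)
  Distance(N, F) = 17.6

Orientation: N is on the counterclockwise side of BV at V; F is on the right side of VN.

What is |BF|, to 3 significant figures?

75.0

B is at the origin; BV runs at 23.4° with length 50.6, so V = 50.6·(cos 23.4°, sin 23.4°) = (46.4, 20.1). ∠BVN = 102.9°, so VN runs at 23.4° + (180° − 102.9°) = 100° from the x-axis; with |VN| = 22.5, N = V + 22.5·(cos 100°, sin 100°) = (42.3, 42.2). VN is perpendicular to NF; with |NF| = 17.6 on the right of VN, F = N + 17.6·(0.983, 0.182) = (59.6, 45.4). Then |BF| = |F − B| = 75.0.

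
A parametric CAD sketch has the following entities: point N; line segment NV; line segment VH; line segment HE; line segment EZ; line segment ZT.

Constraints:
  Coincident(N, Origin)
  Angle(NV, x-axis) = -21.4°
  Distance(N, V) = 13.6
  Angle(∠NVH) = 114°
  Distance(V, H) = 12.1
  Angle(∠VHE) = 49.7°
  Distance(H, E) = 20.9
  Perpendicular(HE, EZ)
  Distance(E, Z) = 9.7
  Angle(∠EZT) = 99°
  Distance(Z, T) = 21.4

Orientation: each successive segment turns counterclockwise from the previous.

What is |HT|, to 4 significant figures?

13.05

N is at the origin; NV runs at -21.4° with length 13.6, so V = (12.66, -4.962). ∠NVH = 114.0° gives VH at 44.60° from the x-axis; with |VH| = 12.1, H = (21.28, 3.534). ∠VHE = 49.7° gives HE at 174.9° from the x-axis; with |HE| = 20.9, E = (0.4606, 5.392). HE is perpendicular to EZ, so EZ runs at -95.10°; with |EZ| = 9.7, Z = (-0.4017, -4.270). ∠EZT = 99.0° gives ZT at -14.10° from the x-axis; with |ZT| = 21.4, T = (20.35, -9.483). Then |HT| = |T − H| = 13.05.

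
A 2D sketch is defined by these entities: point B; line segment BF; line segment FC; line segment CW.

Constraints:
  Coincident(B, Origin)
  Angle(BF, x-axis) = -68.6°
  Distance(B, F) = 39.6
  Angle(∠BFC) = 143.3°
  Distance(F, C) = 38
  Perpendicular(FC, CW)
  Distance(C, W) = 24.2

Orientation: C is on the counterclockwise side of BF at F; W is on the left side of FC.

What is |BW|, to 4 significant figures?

69.75

B is at the origin; BF runs at -68.6° with length 39.6, so F = 39.6·(cos -68.6°, sin -68.6°) = (14.45, -36.87). ∠BFC = 143.3°, so FC runs at -68.6° + (180° − 143.3°) = -31.90° from the x-axis; with |FC| = 38.0, C = F + 38.0·(cos -31.90°, sin -31.90°) = (46.71, -56.95). FC is perpendicular to CW; with |CW| = 24.2 on the left of FC, W = C + 24.2·(0.5284, 0.8490) = (59.50, -36.41). Then |BW| = |W − B| = 69.75.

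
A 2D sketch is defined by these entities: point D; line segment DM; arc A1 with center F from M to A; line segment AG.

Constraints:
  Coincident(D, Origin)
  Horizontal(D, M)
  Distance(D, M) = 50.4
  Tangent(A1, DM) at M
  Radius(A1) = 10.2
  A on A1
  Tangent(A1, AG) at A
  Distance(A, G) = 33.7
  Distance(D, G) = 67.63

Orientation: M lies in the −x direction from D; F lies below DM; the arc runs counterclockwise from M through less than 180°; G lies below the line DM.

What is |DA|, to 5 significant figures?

61.577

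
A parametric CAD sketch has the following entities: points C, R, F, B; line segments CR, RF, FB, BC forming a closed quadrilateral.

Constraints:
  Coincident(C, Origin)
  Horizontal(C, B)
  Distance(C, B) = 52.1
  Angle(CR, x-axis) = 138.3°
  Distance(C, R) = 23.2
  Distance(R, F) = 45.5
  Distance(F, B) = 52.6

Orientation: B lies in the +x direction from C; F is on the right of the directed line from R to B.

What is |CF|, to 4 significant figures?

24.62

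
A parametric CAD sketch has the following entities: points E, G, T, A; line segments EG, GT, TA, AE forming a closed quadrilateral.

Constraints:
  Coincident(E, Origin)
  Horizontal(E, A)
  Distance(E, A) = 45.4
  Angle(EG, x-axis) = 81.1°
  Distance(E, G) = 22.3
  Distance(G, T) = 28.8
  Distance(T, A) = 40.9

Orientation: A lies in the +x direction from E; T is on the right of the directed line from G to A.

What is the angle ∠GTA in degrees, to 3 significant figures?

83.7°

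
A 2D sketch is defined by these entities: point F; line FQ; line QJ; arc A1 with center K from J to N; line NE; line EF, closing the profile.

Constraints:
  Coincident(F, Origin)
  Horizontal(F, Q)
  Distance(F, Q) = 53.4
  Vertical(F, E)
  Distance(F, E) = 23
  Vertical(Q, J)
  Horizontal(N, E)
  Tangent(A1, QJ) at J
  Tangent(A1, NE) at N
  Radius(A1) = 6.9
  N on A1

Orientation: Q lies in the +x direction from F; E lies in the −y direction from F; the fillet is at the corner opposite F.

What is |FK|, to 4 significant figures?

49.21

F is at the origin; F and Q share the same y with |FQ| = 53.4 and Q on the +x side, so Q = (53.40, 0.000). F and E share the same x with |FE| = 23.0 and E on the −y side, so E = (0.000, -23.00). The virtual corner opposite F is at (53.40, -23.00). Since A1 is tangent to QJ there, KJ ⟂ QJ and since A1 is tangent to NE there, KN ⟂ NE, with radius 6.9, so the center K sits 6.9 in from both sides at K = (46.50, -16.10). Then |FK| = |K − F| = 49.21.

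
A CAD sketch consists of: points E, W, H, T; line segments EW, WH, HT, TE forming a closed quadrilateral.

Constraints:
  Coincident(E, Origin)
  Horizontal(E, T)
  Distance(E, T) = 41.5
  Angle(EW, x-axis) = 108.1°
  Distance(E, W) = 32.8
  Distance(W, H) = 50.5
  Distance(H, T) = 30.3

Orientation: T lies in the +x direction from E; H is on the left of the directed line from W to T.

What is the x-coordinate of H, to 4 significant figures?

40.30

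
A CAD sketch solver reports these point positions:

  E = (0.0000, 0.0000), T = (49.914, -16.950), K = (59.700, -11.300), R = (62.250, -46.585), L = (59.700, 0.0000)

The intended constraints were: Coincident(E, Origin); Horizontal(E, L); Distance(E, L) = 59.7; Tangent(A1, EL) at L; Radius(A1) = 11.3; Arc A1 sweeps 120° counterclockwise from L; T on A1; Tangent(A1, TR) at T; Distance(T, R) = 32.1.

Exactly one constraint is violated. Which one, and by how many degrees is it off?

Tangent(A1, TR) at T — off by 7.40°.

E = (0.00, 0.00) ✓; E.y = 0.00, L.y = 0.00 ✓; |EL| = 59.70 ✓; ∠(KL, LE) = 90.00° ✓; |KL| = 11.30 ✓; bearing(K→T) − bearing(K→L) = 120.0° ✓; |KT| = 11.30 ✓; ∠(KT, TR) = 97.40° ✗; |TR| = 32.10 ✓.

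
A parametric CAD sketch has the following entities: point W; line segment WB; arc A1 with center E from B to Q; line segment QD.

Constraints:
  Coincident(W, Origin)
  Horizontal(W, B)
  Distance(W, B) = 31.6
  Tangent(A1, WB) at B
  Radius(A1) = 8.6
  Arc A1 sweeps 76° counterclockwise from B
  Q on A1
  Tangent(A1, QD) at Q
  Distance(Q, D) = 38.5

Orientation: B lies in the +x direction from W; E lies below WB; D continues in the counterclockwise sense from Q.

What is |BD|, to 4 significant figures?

47.30

On A1, B sits at bearing 90° from E; a 76° counterclockwise sweep puts Q at bearing 166°, so Q = E + 8.6·(cos 166°, sin 166°) = (23.26, -6.519). The tangent condition forces EQ to be normal to QD, so QD runs along (−sin 166°, cos 166°); with |QD| = 38.5, D = (13.94, -43.88). Then |BD| = |D − B| = 47.30.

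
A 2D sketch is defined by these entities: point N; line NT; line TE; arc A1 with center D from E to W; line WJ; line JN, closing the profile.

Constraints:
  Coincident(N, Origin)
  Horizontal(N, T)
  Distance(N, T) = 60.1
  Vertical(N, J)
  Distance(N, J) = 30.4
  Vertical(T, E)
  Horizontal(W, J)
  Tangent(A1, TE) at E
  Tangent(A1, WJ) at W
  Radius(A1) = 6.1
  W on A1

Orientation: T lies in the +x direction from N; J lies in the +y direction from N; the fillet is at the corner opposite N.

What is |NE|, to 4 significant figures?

64.83

The virtual corner opposite N is at (60.10, 30.40). A1 meets TE tangentially, so DE is at right angles to TE and tangency of A1 to WJ means the radius DW is perpendicular to WJ, with radius 6.1, so the center D sits 6.1 in from both sides at D = (54.00, 24.30). That places the tangent points at E = (60.10, 24.30) on TE and W = (54.00, 30.40) on WJ. Then |NE| = |E − N| = 64.83.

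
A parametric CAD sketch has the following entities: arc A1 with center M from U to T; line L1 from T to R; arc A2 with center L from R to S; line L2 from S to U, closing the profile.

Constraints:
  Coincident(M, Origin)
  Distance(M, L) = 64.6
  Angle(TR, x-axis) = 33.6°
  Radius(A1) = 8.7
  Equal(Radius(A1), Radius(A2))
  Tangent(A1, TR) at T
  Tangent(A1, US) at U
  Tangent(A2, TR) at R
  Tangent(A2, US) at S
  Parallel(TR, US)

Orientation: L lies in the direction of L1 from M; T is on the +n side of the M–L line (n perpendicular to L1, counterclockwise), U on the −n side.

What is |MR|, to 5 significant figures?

65.183

The slot axis is L1's direction at 33.6°, so u = (cos 33.6°, sin 33.6°) = (0.83292, 0.55339) and n = (−sin 33.6°, cos 33.6°) = (-0.55339, 0.83292). M is at the origin and L lies 64.6 along u from M, so L = 64.6·u = (53.807, 35.749). Tangency of A1 to both parallel lines with radius 8.7 puts T and U at M ± 8.7·n: T = (-4.8145, 7.2464), U = (4.8145, -7.2464). Equal radii place R and S the same way about L: R = L + 8.7·n = (48.992, 42.996), S = L − 8.7·n = (58.621, 28.503). Then |MR| = |R − M| = 65.183.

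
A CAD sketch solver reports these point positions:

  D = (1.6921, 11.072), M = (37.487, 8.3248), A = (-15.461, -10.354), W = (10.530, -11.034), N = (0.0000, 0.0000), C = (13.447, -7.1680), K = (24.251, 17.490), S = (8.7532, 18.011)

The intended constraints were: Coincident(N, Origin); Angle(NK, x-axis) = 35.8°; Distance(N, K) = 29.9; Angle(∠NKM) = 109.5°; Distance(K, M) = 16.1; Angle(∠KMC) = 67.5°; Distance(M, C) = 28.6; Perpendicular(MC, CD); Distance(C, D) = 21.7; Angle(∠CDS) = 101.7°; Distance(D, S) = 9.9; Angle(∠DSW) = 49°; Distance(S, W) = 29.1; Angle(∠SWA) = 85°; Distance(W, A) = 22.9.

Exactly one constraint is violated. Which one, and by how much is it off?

Distance(W, A) = 22.9 — off by 3.10.

N = (0.00, 0.00) ✓; NK at 35.80° ✓; |NK| = 29.90 ✓; ∠NKM = 109.5° ✓; |KM| = 16.10 ✓; ∠KMC = 67.50° ✓; |MC| = 28.60 ✓; ∠(MC, CD) = 90.00° ✓; |CD| = 21.70 ✓; ∠CDS = 101.7° ✓; |DS| = 9.900 ✓; ∠DSW = 49.00° ✓; |SW| = 29.10 ✓; ∠SWA = 85.00° ✓; |WA| = 26.00 ✗.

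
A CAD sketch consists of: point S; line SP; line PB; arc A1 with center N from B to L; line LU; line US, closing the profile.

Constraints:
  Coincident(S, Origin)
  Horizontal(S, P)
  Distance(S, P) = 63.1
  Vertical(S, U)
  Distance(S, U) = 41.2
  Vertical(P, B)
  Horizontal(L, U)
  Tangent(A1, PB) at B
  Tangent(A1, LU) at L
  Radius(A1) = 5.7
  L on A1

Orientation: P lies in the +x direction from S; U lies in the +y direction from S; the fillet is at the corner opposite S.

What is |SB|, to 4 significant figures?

72.40

S is at the origin; SP is horizontal with |SP| = 63.1 and P on the +x side, so P = (63.10, 0.000). S and U share the same x with |SU| = 41.2 and U on the +y side, so U = (0.000, 41.20). The virtual corner opposite S is at (63.10, 41.20). Tangency of A1 to PB means the radius NB is perpendicular to PB and since A1 is tangent to LU there, NL ⟂ LU, with radius 5.7, so the center N sits 5.7 in from both sides at N = (57.40, 35.50). That places the tangent points at B = (63.10, 35.50) on PB and L = (57.40, 41.20) on LU. Then |SB| = |B − S| = 72.40.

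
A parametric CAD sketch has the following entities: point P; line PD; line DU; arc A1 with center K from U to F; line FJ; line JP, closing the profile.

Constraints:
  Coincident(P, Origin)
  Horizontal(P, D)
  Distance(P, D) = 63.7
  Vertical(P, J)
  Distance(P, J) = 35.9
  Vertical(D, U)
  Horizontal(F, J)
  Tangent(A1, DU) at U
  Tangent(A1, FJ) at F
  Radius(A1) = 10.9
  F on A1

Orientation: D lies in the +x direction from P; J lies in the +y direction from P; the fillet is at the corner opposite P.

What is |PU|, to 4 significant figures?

68.43

P is at the origin; P and D share the same y with |PD| = 63.7 and D on the +x side, so D = (63.70, 0.000). P and J share the same x with |PJ| = 35.9 and J on the +y side, so J = (0.000, 35.90). The virtual corner opposite P is at (63.70, 35.90). Since A1 is tangent to DU there, KU ⟂ DU and since A1 is tangent to FJ there, KF ⟂ FJ, with radius 10.9, so the center K sits 10.9 in from both sides at K = (52.80, 25.00). That places the tangent points at U = (63.70, 25.00) on DU and F = (52.80, 35.90) on FJ. Then |PU| = |U − P| = 68.43.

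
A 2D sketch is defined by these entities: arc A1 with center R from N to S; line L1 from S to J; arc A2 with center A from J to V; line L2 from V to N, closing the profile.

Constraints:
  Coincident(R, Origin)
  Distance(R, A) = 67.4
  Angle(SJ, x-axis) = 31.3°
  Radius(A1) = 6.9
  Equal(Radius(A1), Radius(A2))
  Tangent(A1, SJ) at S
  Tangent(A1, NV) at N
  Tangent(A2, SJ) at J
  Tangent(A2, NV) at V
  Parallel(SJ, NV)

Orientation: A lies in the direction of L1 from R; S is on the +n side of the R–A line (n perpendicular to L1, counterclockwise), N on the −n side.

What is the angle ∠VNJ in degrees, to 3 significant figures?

11.6°

Tangency of A1 to both parallel lines with radius 6.9 puts S and N at R ± 6.9·n: S = (-3.58, 5.90), N = (3.58, -5.90). Equal radii place J and V the same way about A: J = A + 6.9·n = (54.0, 40.9), V = A − 6.9·n = (61.2, 29.1). Then cos ∠VNJ = NV·NJ / (|NV||NJ|), giving 11.6°.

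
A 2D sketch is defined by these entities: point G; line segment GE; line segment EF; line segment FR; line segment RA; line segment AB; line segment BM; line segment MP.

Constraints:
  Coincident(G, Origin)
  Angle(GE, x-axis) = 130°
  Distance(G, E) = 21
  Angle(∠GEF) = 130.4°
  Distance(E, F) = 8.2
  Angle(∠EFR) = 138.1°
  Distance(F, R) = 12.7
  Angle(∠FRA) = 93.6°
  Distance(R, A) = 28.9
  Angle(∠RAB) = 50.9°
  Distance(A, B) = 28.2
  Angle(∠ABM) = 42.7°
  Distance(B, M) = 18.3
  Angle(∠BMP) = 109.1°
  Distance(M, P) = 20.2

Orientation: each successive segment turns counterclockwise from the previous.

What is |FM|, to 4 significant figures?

14.07

G is at the origin; GE runs at 130.0° with length 21.0, so E = (-13.50, 16.09). ∠GEF = 130.4° gives EF at 179.6° from the x-axis; with |EF| = 8.2, F = (-21.70, 16.14). ∠EFR = 138.1° gives FR at -138.5° from the x-axis; with |FR| = 12.7, R = (-31.21, 7.729). ∠FRA = 93.6° gives RA at -52.10° from the x-axis; with |RA| = 28.9, A = (-13.46, -15.08). ∠RAB = 50.9° gives AB at 77.00° from the x-axis; with |AB| = 28.2, B = (-7.114, 12.40). ∠ABM = 42.7° gives BM at -145.7° from the x-axis; with |BM| = 18.3, M = (-22.23, 2.089). Then |FM| = |M − F| = 14.07.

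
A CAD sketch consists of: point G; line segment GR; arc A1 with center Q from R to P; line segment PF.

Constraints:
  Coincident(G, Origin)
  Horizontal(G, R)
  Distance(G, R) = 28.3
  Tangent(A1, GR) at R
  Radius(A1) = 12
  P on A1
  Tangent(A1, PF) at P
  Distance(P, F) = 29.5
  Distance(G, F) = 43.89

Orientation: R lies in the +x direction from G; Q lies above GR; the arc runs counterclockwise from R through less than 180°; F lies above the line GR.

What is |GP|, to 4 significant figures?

42.04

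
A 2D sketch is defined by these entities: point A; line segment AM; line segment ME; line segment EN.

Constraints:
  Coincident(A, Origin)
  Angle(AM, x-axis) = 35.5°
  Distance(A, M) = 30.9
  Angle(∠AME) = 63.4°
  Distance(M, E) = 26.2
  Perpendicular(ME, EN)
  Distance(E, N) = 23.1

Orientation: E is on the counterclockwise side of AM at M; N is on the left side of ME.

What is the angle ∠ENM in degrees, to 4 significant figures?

48.60°

A is at the origin; AM runs at 35.5° with length 30.9, so M = 30.9·(cos 35.5°, sin 35.5°) = (25.16, 17.94). ∠AME = 63.4°, so ME runs at 35.5° + (180° − 63.4°) = 152.1° from the x-axis; with |ME| = 26.2, E = M + 26.2·(cos 152.1°, sin 152.1°) = (2.002, 30.20). The perpendicularity gives EN at right angles to ME; with |EN| = 23.1 on the left of ME, N = E + 23.1·(-0.4679, -0.8838) = (-8.808, 9.788). Then cos ∠ENM = NE·NM / (|NE||NM|), giving 48.60°.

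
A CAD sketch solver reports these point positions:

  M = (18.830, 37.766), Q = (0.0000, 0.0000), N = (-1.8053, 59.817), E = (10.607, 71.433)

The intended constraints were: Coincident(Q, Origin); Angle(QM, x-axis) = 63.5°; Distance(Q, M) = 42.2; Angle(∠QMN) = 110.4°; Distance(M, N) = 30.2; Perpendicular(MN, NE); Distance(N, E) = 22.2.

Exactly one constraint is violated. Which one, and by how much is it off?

Distance(N, E) = 22.2 — off by 5.20.

Q = (0.00, 0.00) ✓; QM at 63.50° ✓; |QM| = 42.20 ✓; ∠QMN = 110.4° ✓; |MN| = 30.20 ✓; ∠(MN, NE) = 90.00° ✓; |NE| = 17.00 ✗.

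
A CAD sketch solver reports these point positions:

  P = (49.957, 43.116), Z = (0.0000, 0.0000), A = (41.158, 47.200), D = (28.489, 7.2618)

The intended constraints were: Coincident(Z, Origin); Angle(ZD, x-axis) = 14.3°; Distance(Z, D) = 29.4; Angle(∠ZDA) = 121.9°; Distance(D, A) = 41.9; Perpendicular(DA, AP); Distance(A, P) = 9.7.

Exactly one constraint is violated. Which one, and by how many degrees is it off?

Perpendicular(DA, AP) — off by 7.30°.

Z = (0.00, 0.00) ✓; ZD at 14.30° ✓; |ZD| = 29.40 ✓; ∠ZDA = 121.9° ✓; |DA| = 41.90 ✓; ∠(DA, AP) = 97.30° ✗; |AP| = 9.701 ✓.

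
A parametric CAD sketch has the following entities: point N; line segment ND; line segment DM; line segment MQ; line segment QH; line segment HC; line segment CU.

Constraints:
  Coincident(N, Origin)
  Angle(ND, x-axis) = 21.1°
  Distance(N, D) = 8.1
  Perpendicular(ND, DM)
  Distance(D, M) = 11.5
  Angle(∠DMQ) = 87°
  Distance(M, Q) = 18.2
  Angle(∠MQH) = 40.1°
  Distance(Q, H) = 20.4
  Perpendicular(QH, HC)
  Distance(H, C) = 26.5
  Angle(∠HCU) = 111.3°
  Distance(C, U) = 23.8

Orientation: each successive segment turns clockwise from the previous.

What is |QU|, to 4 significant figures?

35.19

N is at the origin; ND runs at 21.1° with length 8.1, so D = (7.557, 2.916). The perpendicularity gives DM at right angles to ND, so DM runs at -68.90°; with |DM| = 11.5, M = (11.70, -7.813). ∠DMQ = 87.0° gives MQ at -161.9° from the x-axis; with |MQ| = 18.2, Q = (-5.602, -13.47). ∠MQH = 40.1° gives QH at 58.20° from the x-axis; with |QH| = 20.4, H = (5.147, 3.871). QH ⟂ HC, so HC runs at -31.80°; with |HC| = 26.5, C = (27.67, -10.09). ∠HCU = 111.3° gives CU at -100.5° from the x-axis; with |CU| = 23.8, U = (23.33, -33.50). Then |QU| = |U − Q| = 35.19.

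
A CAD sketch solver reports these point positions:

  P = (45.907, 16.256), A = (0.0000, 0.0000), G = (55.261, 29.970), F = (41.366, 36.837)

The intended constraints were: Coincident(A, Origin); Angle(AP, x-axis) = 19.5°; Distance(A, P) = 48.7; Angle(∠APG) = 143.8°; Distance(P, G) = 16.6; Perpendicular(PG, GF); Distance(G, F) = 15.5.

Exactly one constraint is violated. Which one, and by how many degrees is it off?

Perpendicular(PG, GF) — off by 8.00°.

A = (0.00, 0.00) ✓; AP at 19.50° ✓; |AP| = 48.70 ✓; ∠APG = 143.8° ✓; |PG| = 16.60 ✓; ∠(PG, GF) = 98.00° ✗; |GF| = 15.50 ✓.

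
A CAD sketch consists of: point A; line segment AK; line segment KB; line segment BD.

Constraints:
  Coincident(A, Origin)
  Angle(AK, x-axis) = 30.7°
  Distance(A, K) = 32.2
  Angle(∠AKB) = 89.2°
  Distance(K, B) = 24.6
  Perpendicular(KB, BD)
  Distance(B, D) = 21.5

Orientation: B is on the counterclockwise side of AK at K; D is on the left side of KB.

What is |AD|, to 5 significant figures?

26.413

A is at the origin; AK runs at 30.7° with length 32.2, so K = 32.2·(cos 30.7°, sin 30.7°) = (27.687, 16.439). ∠AKB = 89.2°, so KB runs at 30.7° + (180° − 89.2°) = 121.50° from the x-axis; with |KB| = 24.6, B = K + 24.6·(cos 121.50°, sin 121.50°) = (14.834, 37.414). KB ⟂ BD; with |BD| = 21.5 on the left of KB, D = B + 21.5·(-0.85264, -0.52250) = (-3.4980, 26.181). Then |AD| = |D − A| = 26.413.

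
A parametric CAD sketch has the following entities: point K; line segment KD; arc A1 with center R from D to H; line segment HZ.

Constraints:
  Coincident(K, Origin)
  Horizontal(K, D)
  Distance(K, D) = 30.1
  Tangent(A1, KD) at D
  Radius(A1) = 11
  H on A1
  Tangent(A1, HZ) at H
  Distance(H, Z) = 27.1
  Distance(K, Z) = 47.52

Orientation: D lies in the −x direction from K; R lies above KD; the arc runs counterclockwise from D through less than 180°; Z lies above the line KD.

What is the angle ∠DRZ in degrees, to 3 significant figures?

171°

K is at the origin; K and D share the same y with |KD| = 30.1 and D on the −x side, so D = (-30.1, 0.00). A1 meets KD tangentially, so RD is at right angles to KD, so R = D + (0, 11) = (-30.1, 11.0). Since RH ⟂ HZ (tangency), |RZ| = √(11.0² + 27.1²) = 29.2 regardless of where H sits on A1. So Z lies on both circle(K, 47.52) and circle(R, 29.2); the above-KD intersection is Z = (-25.8, 39.9). H is the foot of the tangent from Z: H = (-19.4, 13.6).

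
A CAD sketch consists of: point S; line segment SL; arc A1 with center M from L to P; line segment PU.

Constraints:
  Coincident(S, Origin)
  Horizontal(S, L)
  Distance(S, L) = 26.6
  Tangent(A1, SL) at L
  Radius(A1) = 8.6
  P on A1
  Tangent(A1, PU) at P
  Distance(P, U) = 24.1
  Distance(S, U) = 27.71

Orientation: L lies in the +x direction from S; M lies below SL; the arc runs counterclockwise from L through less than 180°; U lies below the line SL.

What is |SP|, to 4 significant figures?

19.48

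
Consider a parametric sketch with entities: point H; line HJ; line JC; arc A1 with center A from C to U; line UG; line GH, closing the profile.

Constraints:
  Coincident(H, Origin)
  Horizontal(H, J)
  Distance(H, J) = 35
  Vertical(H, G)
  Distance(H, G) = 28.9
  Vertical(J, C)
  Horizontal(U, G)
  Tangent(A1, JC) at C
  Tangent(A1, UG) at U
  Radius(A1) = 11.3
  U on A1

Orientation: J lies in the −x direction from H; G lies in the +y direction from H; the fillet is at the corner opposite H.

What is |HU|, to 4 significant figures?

37.38

The virtual corner opposite H is at (-35.00, 28.90). The tangent condition forces AC to be normal to JC and since A1 is tangent to UG there, AU ⟂ UG, with radius 11.3, so the center A sits 11.3 in from both sides at A = (-23.70, 17.60). That places the tangent points at C = (-35.00, 17.60) on JC and U = (-23.70, 28.90) on UG. Then |HU| = |U − H| = 37.38.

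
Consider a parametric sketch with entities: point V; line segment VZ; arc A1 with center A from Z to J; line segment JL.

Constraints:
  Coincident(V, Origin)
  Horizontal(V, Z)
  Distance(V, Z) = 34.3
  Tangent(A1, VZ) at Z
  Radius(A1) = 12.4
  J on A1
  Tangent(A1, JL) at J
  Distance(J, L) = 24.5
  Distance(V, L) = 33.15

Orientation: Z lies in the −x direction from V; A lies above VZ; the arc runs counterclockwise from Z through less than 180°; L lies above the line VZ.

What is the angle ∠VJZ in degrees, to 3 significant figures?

128°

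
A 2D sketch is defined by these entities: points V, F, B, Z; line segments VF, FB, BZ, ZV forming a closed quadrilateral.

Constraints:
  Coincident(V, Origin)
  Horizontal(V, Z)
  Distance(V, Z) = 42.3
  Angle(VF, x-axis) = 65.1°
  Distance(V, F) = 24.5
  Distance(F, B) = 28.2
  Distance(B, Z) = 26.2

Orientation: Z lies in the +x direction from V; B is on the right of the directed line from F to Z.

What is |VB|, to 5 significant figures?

17.446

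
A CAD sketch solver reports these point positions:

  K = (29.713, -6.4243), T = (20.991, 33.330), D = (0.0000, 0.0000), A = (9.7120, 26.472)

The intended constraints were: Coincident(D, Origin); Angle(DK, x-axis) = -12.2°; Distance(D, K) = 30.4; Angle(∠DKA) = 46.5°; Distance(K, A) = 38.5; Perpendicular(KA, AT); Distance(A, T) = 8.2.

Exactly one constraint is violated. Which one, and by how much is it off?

Distance(A, T) = 8.2 — off by 5.00.

D = (0.00, 0.00) ✓; DK at -12.20° ✓; |DK| = 30.40 ✓; ∠DKA = 46.50° ✓; |KA| = 38.50 ✓; ∠(KA, AT) = 90.00° ✓; |AT| = 13.20 ✗.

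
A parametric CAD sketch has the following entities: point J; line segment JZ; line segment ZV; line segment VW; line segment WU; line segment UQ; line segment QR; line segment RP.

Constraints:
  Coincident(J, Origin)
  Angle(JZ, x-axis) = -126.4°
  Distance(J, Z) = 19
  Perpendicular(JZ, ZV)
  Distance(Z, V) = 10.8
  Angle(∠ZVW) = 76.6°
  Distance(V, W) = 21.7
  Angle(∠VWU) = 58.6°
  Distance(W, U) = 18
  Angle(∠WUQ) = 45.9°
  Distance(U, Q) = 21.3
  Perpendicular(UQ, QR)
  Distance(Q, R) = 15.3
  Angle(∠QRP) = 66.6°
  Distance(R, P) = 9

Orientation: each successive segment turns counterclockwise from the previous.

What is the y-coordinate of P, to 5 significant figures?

-2.9922

J is at the origin; JZ runs at -126.4° with length 19.0, so Z = (-11.275, -15.293). JZ ⟂ ZV, so ZV runs at -36.400°; with |ZV| = 10.8, V = (-2.5821, -21.702). ∠ZVW = 76.6° gives VW at 67.000° from the x-axis; with |VW| = 21.7, W = (5.8968, -1.7270). ∠VWU = 58.6° gives WU at -171.60° from the x-axis; with |WU| = 18.0, U = (-11.910, -4.3564). ∠WUQ = 45.9° gives UQ at -37.500° from the x-axis; with |UQ| = 21.3, Q = (4.9883, -17.323). The perpendicularity gives QR at right angles to UQ, so QR runs at 52.500°; with |QR| = 15.3, R = (14.302, -5.1848). ∠QRP = 66.6° gives RP at 165.90° from the x-axis; with |RP| = 9.0, P = (5.5735, -2.9922). So P.y = -2.9922.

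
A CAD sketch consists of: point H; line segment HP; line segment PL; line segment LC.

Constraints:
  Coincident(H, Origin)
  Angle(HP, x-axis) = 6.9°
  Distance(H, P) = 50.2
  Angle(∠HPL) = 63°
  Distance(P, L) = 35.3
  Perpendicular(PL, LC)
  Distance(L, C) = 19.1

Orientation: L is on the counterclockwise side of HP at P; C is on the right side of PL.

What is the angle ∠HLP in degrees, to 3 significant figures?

74.4°

H is at the origin; HP runs at 6.9° with length 50.2, so P = 50.2·(cos 6.9°, sin 6.9°) = (49.8, 6.03). ∠HPL = 63.0°, so PL runs at 6.9° + (180° − 63.0°) = 124° from the x-axis; with |PL| = 35.3, L = P + 35.3·(cos 124°, sin 124°) = (30.1, 35.3). Then cos ∠HLP = LH·LP / (|LH||LP|), giving 74.4°.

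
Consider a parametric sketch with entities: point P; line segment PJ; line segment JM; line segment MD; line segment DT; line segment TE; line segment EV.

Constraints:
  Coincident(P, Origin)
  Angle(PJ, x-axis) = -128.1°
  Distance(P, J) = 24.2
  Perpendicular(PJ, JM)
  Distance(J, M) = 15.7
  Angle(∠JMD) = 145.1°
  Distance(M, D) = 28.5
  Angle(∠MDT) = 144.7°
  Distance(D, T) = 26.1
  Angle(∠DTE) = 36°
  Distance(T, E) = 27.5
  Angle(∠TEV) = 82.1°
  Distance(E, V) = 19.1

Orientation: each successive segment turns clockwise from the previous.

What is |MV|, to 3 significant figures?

24.9

∠DTE = 36.0° gives TE at -72.3° from the x-axis; with |TE| = 27.5, E = (-19.1, 16.5). ∠TEV = 82.1° gives EV at -170° from the x-axis; with |EV| = 19.1, V = (-37.9, 13.2). Then |MV| = |V − M| = 24.9.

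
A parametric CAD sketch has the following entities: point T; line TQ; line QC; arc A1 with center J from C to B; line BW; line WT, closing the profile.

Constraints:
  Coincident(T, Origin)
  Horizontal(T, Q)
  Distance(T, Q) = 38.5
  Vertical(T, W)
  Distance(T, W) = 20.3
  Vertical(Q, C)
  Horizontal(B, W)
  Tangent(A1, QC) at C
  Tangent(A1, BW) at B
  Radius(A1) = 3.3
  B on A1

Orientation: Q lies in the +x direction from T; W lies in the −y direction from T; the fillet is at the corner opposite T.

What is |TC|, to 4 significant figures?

42.09

T is at the origin; TQ is horizontal with |TQ| = 38.5 and Q on the +x side, so Q = (38.50, 0.000). T and W share the same x with |TW| = 20.3 and W on the −y side, so W = (0.000, -20.30). The virtual corner opposite T is at (38.50, -20.30). A1 meets QC tangentially, so JC is at right angles to QC and the tangent condition forces JB to be normal to BW, with radius 3.3, so the center J sits 3.3 in from both sides at J = (35.20, -17.00). That places the tangent points at C = (38.50, -17.00) on QC and B = (35.20, -20.30) on BW. Then |TC| = |C − T| = 42.09.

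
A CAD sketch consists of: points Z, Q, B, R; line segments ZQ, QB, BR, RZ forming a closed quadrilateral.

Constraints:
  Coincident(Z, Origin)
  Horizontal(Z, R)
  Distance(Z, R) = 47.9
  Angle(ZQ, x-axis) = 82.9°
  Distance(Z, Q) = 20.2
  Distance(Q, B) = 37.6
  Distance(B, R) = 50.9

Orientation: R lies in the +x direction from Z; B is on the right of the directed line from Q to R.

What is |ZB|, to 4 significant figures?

17.48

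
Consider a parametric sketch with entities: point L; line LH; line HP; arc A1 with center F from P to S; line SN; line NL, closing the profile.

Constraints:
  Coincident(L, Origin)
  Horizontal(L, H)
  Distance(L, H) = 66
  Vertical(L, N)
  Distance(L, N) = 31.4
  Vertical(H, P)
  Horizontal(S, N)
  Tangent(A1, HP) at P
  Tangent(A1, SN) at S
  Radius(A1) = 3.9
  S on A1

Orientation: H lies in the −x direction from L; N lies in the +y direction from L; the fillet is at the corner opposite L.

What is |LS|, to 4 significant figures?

69.59

The virtual corner opposite L is at (-66.00, 31.40). Since A1 is tangent to HP there, FP ⟂ HP and the tangent condition forces FS to be normal to SN, with radius 3.9, so the center F sits 3.9 in from both sides at F = (-62.10, 27.50). That places the tangent points at P = (-66.00, 27.50) on HP and S = (-62.10, 31.40) on SN. Then |LS| = |S − L| = 69.59.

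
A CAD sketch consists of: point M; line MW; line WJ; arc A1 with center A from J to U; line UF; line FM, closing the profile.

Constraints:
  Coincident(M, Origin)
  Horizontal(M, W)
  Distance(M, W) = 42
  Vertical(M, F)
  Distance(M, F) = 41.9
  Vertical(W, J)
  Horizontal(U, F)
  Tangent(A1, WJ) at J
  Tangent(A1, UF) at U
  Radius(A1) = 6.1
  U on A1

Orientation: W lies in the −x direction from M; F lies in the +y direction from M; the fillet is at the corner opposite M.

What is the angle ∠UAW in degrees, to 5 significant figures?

170.33°

M is at the origin; MW is horizontal with |MW| = 42.0 and W on the −x side, so W = (-42.000, 0.0000). M and F share the same x with |MF| = 41.9 and F on the +y side, so F = (0.0000, 41.900). The virtual corner opposite M is at (-42.000, 41.900). Tangency of A1 to WJ means the radius AJ is perpendicular to WJ and the tangent condition forces AU to be normal to UF, with radius 6.1, so the center A sits 6.1 in from both sides at A = (-35.900, 35.800). That places the tangent points at J = (-42.000, 35.800) on WJ and U = (-35.900, 41.900) on UF. Then cos ∠UAW = AU·AW / (|AU||AW|), giving 170.33°.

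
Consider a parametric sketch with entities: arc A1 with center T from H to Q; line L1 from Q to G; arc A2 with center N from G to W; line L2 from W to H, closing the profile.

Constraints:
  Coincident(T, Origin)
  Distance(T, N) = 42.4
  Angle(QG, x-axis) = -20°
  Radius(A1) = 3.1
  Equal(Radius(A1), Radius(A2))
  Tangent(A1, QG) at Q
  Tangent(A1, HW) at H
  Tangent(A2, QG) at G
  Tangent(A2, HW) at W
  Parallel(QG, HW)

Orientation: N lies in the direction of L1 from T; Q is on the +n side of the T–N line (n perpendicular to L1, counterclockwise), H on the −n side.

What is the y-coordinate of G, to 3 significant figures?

-11.6

Tangency of A1 to both parallel lines with radius 3.1 puts Q and H at T ± 3.1·n: Q = (1.06, 2.91), H = (-1.06, -2.91). Equal radii place G and W the same way about N: G = N + 3.1·n = (40.9, -11.6), W = N − 3.1·n = (38.8, -17.4). So G.y = -11.6.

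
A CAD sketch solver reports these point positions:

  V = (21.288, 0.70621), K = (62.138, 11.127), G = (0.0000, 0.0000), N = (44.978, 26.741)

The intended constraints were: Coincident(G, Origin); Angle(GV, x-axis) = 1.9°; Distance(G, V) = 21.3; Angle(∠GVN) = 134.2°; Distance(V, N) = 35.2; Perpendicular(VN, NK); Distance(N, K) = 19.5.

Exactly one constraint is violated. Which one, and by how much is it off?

Distance(N, K) = 19.5 — off by 3.70.

G = (0.00, 0.00) ✓; GV at 1.900° ✓; |GV| = 21.30 ✓; ∠GVN = 134.2° ✓; |VN| = 35.20 ✓; ∠(VN, NK) = 90.00° ✓; |NK| = 23.20 ✗.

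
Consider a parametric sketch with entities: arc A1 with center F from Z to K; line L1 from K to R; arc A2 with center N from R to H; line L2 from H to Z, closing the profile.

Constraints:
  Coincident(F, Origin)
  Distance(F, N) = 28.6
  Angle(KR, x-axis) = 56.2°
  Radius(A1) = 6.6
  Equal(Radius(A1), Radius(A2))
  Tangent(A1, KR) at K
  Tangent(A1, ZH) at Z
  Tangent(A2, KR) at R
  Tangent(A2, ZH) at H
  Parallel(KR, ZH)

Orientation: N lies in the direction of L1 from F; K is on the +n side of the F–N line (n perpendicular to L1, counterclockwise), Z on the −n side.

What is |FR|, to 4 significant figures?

29.35

The slot axis is L1's direction at 56.2°, so u = (cos 56.2°, sin 56.2°) = (0.5563, 0.8310) and n = (−sin 56.2°, cos 56.2°) = (-0.8310, 0.5563). F is at the origin and N lies 28.6 along u from F, so N = 28.6·u = (15.91, 23.77). Tangency of A1 to both parallel lines with radius 6.6 puts K and Z at F ± 6.6·n: K = (-5.484, 3.672), Z = (5.484, -3.672). Equal radii place R and H the same way about N: R = N + 6.6·n = (10.43, 27.44), H = N − 6.6·n = (21.39, 20.09). Then |FR| = |R − F| = 29.35.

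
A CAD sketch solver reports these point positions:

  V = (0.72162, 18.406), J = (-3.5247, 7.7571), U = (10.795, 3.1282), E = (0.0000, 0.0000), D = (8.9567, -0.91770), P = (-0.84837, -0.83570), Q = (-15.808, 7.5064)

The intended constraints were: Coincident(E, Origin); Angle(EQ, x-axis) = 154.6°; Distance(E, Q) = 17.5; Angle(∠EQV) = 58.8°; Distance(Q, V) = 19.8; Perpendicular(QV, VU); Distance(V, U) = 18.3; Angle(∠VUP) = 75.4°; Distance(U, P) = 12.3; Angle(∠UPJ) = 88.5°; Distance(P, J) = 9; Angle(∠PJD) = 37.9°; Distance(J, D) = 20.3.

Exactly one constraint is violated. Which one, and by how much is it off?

Distance(J, D) = 20.3 — off by 5.10.

E = (0.00, 0.00) ✓; EQ at 154.6° ✓; |EQ| = 17.50 ✓; ∠EQV = 58.80° ✓; |QV| = 19.80 ✓; ∠(QV, VU) = 90.00° ✓; |VU| = 18.30 ✓; ∠VUP = 75.40° ✓; |UP| = 12.30 ✓; ∠UPJ = 88.50° ✓; |PJ| = 9.000 ✓; ∠PJD = 37.90° ✓; |JD| = 15.20 ✗.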